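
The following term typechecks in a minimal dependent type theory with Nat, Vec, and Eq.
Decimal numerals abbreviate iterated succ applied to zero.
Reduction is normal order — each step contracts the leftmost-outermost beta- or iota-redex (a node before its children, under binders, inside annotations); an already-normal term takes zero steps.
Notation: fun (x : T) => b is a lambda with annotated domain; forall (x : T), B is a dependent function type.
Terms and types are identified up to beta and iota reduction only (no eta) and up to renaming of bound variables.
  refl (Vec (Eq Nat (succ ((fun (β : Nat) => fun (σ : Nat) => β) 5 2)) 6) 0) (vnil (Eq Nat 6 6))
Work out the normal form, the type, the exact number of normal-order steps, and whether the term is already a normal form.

normal form:
  refl (Vec (Eq Nat 6 6) 0) (vnil (Eq Nat 6 6))
the term's type:
  Eq (Vec (Eq Nat 6 6) 0) (vnil (Eq Nat 6 6)) (vnil (Eq Nat 6 6))
steps to reach normal form (normal order): 2
started in normal form: no
first contracted redex: a beta-redex


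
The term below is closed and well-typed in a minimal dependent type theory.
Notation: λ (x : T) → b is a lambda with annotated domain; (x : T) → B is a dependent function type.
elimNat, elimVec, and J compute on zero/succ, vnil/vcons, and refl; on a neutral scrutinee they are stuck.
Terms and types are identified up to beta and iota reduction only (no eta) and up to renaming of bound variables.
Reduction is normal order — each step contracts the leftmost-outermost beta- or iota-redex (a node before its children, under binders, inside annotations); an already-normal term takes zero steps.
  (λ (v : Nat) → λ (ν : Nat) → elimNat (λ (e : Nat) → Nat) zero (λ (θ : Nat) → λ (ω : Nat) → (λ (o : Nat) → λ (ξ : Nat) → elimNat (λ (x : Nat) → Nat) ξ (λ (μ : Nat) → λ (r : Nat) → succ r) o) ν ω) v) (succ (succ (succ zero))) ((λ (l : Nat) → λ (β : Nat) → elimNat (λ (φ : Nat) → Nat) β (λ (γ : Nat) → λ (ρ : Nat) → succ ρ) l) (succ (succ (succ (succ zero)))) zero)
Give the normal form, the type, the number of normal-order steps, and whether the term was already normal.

resulting normal form:
  succ (succ (succ (succ (succ (succ (succ (succ (succ (succ (succ (succ zero)))))))))))
the term's type:
  Nat
steps to reach normal form (normal order): 102
already normal: no
first contracted redex: a beta-redex


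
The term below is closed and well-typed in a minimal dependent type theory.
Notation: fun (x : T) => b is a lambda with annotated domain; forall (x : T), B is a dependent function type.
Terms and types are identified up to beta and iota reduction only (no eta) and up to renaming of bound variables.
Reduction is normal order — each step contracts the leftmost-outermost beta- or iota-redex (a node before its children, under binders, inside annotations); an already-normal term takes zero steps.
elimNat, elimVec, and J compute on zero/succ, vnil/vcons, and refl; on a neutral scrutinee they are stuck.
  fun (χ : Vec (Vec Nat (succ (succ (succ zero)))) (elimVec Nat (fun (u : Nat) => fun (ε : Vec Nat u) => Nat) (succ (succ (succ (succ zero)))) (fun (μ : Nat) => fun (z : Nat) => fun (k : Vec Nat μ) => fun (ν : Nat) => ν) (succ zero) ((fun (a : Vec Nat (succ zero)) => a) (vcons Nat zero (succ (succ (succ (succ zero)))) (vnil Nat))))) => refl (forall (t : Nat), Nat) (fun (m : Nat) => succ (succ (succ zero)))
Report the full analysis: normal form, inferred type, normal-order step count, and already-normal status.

reduced normal form:
  fun (χ : Vec (Vec Nat (succ (succ (succ zero)))) (succ (succ (succ (succ zero))))) => refl (forall (u : Nat), Nat) (fun (ε : Nat) => succ (succ (succ zero)))
inferred type:
  forall (χ : Vec (Vec Nat (succ (succ (succ zero)))) (succ (succ (succ (succ zero))))), Eq (forall (u : Nat), Nat) (fun (ε : Nat) => succ (succ (succ zero))) (fun (μ : Nat) => succ (succ (succ zero)))
normal-order step count: 7
term was already normal: no
first redex: a beta-redex


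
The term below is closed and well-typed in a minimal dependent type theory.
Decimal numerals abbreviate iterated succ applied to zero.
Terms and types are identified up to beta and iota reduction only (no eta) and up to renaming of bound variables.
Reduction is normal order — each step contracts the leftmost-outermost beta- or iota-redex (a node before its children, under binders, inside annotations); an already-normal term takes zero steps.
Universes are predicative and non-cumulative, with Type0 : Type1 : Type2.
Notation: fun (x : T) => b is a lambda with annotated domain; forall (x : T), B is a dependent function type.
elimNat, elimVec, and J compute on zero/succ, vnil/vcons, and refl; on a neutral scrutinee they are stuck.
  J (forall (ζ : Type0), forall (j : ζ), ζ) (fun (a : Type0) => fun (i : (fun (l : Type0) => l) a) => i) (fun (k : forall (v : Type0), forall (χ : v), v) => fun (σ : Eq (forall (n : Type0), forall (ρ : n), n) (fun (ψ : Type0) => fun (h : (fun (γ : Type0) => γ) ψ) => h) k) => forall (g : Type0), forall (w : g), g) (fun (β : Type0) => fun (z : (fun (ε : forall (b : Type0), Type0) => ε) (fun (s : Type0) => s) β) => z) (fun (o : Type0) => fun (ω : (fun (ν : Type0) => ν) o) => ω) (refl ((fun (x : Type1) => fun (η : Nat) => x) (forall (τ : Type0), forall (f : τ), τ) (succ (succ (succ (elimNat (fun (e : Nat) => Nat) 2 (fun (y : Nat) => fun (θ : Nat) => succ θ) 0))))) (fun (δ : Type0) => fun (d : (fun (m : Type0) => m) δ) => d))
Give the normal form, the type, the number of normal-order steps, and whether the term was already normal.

resulting normal form:
  fun (ζ : Type0) => fun (j : ζ) => j
type:
  forall (ζ : Type0), forall (j : ζ), ζ
normal-order step count: 3
already normal: no
first redex: a J iota-redex


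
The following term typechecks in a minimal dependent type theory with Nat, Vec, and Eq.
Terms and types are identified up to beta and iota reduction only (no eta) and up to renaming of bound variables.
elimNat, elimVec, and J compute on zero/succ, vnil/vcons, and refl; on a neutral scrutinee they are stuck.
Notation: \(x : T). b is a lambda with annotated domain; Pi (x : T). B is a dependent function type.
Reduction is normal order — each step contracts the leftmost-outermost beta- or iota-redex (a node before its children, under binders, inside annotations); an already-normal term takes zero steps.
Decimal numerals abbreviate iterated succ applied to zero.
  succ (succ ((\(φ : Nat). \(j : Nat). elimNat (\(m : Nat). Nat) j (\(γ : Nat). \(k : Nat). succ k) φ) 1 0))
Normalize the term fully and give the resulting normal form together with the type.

normal form:
  3
the term's type:
  Nat
observation: 6 normal-order steps normalize the term, beginning with a beta-redex.


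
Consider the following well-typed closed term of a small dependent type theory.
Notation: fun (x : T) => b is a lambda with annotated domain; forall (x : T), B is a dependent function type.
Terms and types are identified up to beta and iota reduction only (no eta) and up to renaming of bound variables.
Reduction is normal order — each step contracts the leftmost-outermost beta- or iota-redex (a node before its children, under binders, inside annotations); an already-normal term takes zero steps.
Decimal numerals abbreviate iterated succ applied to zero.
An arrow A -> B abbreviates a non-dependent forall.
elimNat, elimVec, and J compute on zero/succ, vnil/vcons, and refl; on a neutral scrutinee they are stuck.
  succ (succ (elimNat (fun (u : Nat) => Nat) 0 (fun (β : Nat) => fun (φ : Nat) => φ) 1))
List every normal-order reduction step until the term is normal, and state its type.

reduction (normal order):
  succ (succ (elimNat (fun (u : Nat) => Nat) 0 (fun (β : Nat) => fun (φ : Nat) => φ) 1))
  ~> succ (succ ((fun (u : Nat) => fun (β : Nat) => β) 0 (elimNat (fun (φ : Nat) => Nat) 0 (fun (f : Nat) => fun (ρ : Nat) => ρ) 0)))
  ~> succ (succ ((fun (u : Nat) => u) (elimNat (fun (β : Nat) => Nat) 0 (fun (φ : Nat) => fun (f : Nat) => f) 0)))
  ~> succ (succ (elimNat (fun (u : Nat) => Nat) 0 (fun (β : Nat) => fun (φ : Nat) => φ) 0))
  ~> 2
the term's type:
  Nat


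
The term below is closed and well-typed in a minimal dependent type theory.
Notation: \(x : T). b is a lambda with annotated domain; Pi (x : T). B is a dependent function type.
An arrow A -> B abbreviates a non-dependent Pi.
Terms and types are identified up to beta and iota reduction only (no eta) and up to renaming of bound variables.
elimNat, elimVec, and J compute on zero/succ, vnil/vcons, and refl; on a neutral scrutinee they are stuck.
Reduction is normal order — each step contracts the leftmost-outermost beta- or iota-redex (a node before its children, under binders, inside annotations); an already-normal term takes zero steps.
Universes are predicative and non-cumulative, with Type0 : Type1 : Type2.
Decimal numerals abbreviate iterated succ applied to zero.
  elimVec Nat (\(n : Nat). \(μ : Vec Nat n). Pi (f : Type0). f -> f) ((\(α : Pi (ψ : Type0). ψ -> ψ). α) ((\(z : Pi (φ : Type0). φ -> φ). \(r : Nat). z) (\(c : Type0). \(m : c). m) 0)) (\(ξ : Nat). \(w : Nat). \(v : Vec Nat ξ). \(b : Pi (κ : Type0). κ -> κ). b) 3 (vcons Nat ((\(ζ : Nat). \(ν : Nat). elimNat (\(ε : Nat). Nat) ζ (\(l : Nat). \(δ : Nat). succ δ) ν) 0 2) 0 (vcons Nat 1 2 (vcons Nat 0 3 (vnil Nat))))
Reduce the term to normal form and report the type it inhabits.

normal form:
  \(n : Type0). \(μ : n). μ
the term's type:
  Pi (n : Type0). n -> n
observation: 19 normal-order steps normalize the term, beginning with an elimVec iota-redex.


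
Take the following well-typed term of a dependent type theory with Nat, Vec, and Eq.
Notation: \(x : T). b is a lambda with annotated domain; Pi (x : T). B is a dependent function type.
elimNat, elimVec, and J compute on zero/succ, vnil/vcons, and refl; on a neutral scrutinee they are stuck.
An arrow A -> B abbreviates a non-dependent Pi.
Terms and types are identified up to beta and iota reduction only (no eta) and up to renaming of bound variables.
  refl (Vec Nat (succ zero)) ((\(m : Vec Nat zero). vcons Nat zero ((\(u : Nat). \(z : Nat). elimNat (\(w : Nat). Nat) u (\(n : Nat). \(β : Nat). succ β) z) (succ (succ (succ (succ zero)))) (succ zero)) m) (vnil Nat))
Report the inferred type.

the term's type:
  Eq (Vec Nat (succ zero)) (vcons Nat zero (succ (succ (succ (succ (succ zero))))) (vnil Nat)) (vcons Nat zero (succ (succ (succ (succ (succ zero))))) (vnil Nat))


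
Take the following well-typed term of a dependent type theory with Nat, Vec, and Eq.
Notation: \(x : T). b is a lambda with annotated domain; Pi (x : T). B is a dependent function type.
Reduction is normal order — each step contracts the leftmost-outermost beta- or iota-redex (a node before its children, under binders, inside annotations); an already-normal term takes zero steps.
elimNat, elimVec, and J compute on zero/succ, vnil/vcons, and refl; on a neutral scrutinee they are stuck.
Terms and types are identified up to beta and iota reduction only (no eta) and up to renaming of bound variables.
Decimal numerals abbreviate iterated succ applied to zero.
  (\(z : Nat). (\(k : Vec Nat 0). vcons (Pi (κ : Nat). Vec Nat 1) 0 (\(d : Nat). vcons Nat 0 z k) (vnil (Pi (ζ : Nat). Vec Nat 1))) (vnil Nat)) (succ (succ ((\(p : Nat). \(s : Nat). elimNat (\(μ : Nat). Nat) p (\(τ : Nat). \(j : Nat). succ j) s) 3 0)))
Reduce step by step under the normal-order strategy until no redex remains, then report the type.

reduction (normal order):
  (\(z : Nat). (\(k : Vec Nat 0). vcons (Pi (κ : Nat). Vec Nat 1) 0 (\(d : Nat). vcons Nat 0 z k) (vnil (Pi (ζ : Nat). Vec Nat 1))) (vnil Nat)) (succ (succ ((\(p : Nat). \(s : Nat). elimNat (\(μ : Nat). Nat) p (\(τ : Nat). \(j : Nat). succ j) s) 3 0)))
  ~> (\(z : Vec Nat 0). vcons (Pi (k : Nat). Vec Nat 1) 0 (\(κ : Nat). vcons Nat 0 (succ (succ ((\(d : Nat). \(ζ : Nat). elimNat (\(p : Nat). Nat) d (\(s : Nat). \(μ : Nat). succ μ) ζ) 3 0))) z) (vnil (Pi (τ : Nat). Vec Nat 1))) (vnil Nat)
  ~> vcons (Pi (z : Nat). Vec Nat 1) 0 (\(k : Nat). vcons Nat 0 (succ (succ ((\(κ : Nat). \(d : Nat). elimNat (\(ζ : Nat). Nat) κ (\(p : Nat). \(s : Nat). succ s) d) 3 0))) (vnil Nat)) (vnil (Pi (μ : Nat). Vec Nat 1))
  ~> vcons (Pi (z : Nat). Vec Nat 1) 0 (\(k : Nat). vcons Nat 0 (succ (succ ((\(κ : Nat). elimNat (\(d : Nat). Nat) 3 (\(ζ : Nat). \(p : Nat). succ p) κ) 0))) (vnil Nat)) (vnil (Pi (s : Nat). Vec Nat 1))
  ~> vcons (Pi (z : Nat). Vec Nat 1) 0 (\(k : Nat). vcons Nat 0 (succ (succ (elimNat (\(κ : Nat). Nat) 3 (\(d : Nat). \(ζ : Nat). succ ζ) 0))) (vnil Nat)) (vnil (Pi (p : Nat). Vec Nat 1))
  ~> vcons (Pi (z : Nat). Vec Nat 1) 0 (\(k : Nat). vcons Nat 0 5 (vnil Nat)) (vnil (Pi (κ : Nat). Vec Nat 1))
type:
  Vec (Pi (z : Nat). Vec Nat 1) 1


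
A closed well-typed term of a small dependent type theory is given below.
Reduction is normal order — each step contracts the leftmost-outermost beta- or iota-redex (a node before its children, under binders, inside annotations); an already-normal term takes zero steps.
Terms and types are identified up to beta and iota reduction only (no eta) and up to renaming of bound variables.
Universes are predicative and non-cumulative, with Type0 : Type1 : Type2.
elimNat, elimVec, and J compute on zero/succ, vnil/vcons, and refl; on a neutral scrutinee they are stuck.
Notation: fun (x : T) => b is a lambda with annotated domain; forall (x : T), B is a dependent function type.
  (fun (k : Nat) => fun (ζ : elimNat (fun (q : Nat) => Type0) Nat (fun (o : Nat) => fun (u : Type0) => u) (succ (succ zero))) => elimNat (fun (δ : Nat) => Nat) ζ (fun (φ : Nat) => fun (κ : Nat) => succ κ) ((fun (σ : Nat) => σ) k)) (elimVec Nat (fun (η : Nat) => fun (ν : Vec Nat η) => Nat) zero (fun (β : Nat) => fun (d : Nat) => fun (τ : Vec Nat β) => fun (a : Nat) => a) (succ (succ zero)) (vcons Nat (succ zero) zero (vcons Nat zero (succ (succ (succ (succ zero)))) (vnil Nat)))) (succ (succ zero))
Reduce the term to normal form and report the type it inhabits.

resulting normal form:
  succ (succ zero)
type:
  Nat
observation: 15 normal-order steps normalize the term, beginning with a beta-redex.


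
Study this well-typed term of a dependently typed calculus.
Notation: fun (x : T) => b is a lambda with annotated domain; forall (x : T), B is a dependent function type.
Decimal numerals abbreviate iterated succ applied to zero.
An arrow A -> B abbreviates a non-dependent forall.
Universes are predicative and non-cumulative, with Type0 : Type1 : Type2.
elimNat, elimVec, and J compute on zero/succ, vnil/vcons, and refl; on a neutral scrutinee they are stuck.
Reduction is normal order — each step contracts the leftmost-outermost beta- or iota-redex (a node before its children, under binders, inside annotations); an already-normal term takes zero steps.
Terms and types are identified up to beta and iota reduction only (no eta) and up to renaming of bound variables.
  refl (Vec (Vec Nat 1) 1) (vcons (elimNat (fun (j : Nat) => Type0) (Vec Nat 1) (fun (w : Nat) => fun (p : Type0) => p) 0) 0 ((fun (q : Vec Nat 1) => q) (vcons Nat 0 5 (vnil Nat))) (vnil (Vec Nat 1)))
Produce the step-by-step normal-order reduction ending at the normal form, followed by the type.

reduction (normal order):
  refl (Vec (Vec Nat 1) 1) (vcons (elimNat (fun (j : Nat) => Type0) (Vec Nat 1) (fun (w : Nat) => fun (p : Type0) => p) 0) 0 ((fun (q : Vec Nat 1) => q) (vcons Nat 0 5 (vnil Nat))) (vnil (Vec Nat 1)))
  ~> refl (Vec (Vec Nat 1) 1) (vcons (Vec Nat 1) 0 ((fun (j : Vec Nat 1) => j) (vcons Nat 0 5 (vnil Nat))) (vnil (Vec Nat 1)))
  ~> refl (Vec (Vec Nat 1) 1) (vcons (Vec Nat 1) 0 (vcons Nat 0 5 (vnil Nat)) (vnil (Vec Nat 1)))
type:
  Eq (Vec (Vec Nat 1) 1) (vcons (Vec Nat 1) 0 (vcons Nat 0 5 (vnil Nat)) (vnil (Vec Nat 1))) (vcons (Vec Nat 1) 0 (vcons Nat 0 5 (vnil Nat)) (vnil (Vec Nat 1)))


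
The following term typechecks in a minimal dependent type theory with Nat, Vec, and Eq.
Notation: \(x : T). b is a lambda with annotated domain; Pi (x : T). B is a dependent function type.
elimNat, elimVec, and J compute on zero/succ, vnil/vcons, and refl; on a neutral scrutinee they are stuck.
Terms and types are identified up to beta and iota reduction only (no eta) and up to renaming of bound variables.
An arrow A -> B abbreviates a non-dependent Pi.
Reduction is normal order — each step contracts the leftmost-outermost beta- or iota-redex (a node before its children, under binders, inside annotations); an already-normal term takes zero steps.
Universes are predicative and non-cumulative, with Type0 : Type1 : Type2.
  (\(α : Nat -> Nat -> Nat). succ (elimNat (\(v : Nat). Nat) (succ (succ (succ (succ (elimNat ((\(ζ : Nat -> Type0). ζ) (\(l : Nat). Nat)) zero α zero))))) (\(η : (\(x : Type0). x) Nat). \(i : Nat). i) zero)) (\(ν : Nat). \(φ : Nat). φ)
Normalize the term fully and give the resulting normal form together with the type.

resulting normal form:
  succ (succ (succ (succ (succ zero))))
inferred type:
  Nat


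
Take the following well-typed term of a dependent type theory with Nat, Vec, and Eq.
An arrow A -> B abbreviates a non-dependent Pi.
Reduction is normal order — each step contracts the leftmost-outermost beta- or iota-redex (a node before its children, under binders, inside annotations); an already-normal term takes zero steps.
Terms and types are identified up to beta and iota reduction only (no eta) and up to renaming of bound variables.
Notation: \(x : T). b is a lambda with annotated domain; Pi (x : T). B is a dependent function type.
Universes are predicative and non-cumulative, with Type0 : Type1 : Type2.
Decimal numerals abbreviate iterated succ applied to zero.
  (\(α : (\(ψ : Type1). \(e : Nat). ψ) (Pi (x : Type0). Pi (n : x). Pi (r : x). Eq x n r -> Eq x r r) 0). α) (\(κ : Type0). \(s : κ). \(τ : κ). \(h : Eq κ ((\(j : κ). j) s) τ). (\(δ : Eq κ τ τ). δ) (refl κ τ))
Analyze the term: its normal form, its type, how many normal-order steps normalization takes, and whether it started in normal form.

normal form:
  \(α : Type0). \(ψ : α). \(e : α). \(x : Eq α ψ e). refl α e
the term's type:
  Pi (α : Type0). Pi (ψ : α). Pi (e : α). Eq α ψ e -> Eq α e e
normal-order step count: 3
term was already normal: no
first redex: a beta-redex


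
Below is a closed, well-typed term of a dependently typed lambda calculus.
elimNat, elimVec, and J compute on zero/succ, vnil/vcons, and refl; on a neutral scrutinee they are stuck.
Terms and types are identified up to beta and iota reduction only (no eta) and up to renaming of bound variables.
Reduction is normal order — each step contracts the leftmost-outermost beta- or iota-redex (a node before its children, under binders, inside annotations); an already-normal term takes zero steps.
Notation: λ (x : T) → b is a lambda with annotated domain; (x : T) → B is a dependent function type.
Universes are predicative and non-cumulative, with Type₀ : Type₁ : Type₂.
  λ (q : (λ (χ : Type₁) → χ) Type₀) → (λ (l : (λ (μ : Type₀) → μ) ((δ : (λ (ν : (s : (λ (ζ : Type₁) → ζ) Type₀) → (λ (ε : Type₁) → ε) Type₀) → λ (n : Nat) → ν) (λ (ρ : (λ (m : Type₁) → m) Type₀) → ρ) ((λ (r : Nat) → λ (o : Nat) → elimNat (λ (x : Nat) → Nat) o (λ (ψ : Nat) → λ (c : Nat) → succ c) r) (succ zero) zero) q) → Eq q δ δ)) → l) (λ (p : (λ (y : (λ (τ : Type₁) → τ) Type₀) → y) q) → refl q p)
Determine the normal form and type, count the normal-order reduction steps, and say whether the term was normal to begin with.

resulting normal form:
  λ (q : Type₀) → λ (χ : q) → refl q χ
the term's type:
  (q : Type₀) → (χ : q) → Eq q χ χ
reduction steps (normal order): 3
already normal: no
first contracted redex: a beta-redex


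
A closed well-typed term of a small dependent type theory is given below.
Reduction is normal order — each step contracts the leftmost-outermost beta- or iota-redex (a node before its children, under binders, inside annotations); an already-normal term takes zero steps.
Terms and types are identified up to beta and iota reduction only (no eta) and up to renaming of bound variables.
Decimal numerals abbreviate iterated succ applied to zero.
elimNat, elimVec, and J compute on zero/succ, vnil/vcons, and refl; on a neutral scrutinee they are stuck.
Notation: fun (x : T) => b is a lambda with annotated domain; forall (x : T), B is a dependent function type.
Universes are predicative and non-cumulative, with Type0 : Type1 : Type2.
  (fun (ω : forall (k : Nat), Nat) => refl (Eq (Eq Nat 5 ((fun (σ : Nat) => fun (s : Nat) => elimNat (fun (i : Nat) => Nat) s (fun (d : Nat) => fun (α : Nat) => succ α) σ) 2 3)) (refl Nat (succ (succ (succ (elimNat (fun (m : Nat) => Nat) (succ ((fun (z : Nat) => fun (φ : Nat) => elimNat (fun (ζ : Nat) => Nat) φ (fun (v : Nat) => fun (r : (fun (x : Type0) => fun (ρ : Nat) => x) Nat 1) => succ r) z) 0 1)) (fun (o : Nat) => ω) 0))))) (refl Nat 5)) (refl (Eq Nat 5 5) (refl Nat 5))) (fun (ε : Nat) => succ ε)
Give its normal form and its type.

reduced normal form:
  refl (Eq (Eq Nat 5 5) (refl Nat 5) (refl Nat 5)) (refl (Eq Nat 5 5) (refl Nat 5))
inferred type:
  Eq (Eq (Eq Nat 5 5) (refl Nat 5) (refl Nat 5)) (refl (Eq Nat 5 5) (refl Nat 5)) (refl (Eq Nat 5 5) (refl Nat 5))
observation: reduction starts at a beta-redex, and 14 normal-order steps reach the normal form.


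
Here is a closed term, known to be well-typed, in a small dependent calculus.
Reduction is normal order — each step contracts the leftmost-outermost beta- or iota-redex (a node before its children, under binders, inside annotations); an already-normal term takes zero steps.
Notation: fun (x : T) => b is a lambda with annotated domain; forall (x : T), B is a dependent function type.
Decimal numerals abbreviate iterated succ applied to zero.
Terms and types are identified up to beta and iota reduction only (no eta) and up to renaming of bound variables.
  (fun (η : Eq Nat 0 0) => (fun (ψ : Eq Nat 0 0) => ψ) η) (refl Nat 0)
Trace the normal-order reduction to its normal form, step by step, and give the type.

normal-order reduction:
  (fun (η : Eq Nat 0 0) => (fun (ψ : Eq Nat 0 0) => ψ) η) (refl Nat 0)
  ~> (fun (η : Eq Nat 0 0) => η) (refl Nat 0)
  ~> refl Nat 0
the term's type:
  Eq Nat 0 0


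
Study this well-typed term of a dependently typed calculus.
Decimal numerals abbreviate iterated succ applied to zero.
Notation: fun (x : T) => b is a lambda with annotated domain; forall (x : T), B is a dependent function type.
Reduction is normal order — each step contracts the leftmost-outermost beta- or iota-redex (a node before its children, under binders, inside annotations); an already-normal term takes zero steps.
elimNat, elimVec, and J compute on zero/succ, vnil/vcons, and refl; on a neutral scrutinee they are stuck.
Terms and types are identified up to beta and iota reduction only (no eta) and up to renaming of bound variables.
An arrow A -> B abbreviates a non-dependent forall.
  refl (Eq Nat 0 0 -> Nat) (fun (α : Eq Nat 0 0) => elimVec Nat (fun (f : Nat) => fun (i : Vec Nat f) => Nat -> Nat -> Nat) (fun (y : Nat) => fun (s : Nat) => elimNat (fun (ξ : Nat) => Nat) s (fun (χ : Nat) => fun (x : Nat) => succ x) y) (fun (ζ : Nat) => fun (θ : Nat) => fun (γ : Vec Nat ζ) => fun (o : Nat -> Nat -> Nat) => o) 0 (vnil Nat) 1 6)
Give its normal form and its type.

normal form:
  refl (Eq Nat 0 0 -> Nat) (fun (α : Eq Nat 0 0) => 7)
the term's type:
  Eq (Eq Nat 0 0 -> Nat) (fun (α : Eq Nat 0 0) => 7) (fun (f : Eq Nat 0 0) => 7)
observation: contracting an elimVec iota-redex first, the term normalizes in 7 steps.


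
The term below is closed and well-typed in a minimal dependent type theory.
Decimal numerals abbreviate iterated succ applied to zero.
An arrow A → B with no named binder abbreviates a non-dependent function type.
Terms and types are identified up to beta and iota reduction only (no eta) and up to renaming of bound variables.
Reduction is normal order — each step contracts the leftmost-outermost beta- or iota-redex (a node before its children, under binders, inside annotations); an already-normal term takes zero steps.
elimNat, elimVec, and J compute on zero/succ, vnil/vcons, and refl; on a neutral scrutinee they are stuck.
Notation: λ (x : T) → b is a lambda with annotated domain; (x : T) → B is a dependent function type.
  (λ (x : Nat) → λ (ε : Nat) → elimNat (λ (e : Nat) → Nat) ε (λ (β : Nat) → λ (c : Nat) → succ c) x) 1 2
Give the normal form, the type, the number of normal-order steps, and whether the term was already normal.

resulting normal form:
  3
type:
  Nat
steps to reach normal form (normal order): 6
started in normal form: no
first redex: a beta-redex


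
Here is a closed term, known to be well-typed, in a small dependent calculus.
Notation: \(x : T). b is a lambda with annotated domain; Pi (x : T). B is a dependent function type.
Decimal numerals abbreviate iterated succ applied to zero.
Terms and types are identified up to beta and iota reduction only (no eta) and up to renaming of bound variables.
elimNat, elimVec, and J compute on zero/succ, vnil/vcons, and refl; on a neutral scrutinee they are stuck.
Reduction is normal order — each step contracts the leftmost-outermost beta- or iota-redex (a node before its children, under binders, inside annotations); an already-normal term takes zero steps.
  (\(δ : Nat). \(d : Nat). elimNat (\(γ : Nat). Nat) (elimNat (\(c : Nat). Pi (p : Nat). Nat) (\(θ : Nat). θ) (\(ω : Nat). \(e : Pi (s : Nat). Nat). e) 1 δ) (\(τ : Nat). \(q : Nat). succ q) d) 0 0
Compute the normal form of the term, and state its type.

normal form:
  0
type:
  Nat


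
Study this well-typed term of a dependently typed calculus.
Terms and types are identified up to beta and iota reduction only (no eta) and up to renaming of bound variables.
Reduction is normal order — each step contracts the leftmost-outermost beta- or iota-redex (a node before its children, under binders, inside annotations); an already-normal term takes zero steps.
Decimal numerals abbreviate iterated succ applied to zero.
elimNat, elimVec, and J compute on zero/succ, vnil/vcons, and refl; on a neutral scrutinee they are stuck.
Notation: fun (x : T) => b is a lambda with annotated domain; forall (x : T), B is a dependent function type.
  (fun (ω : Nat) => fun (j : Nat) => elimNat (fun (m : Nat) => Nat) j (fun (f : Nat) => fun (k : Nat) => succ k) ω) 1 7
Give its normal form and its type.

resulting normal form:
  8
inferred type:
  Nat


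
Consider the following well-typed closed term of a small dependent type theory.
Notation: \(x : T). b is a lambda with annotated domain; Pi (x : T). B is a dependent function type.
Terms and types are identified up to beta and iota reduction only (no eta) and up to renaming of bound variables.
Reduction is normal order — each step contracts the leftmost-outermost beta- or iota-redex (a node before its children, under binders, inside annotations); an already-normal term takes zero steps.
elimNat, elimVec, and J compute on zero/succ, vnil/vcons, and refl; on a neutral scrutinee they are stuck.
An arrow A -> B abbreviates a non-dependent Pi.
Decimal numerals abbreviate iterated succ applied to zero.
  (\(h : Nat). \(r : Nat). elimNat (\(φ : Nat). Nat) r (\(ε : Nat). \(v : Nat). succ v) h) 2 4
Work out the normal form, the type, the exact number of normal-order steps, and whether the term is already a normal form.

resulting normal form:
  6
inferred type:
  Nat
reduction steps (normal order): 9
started in normal form: no
first contracted redex: a beta-redex


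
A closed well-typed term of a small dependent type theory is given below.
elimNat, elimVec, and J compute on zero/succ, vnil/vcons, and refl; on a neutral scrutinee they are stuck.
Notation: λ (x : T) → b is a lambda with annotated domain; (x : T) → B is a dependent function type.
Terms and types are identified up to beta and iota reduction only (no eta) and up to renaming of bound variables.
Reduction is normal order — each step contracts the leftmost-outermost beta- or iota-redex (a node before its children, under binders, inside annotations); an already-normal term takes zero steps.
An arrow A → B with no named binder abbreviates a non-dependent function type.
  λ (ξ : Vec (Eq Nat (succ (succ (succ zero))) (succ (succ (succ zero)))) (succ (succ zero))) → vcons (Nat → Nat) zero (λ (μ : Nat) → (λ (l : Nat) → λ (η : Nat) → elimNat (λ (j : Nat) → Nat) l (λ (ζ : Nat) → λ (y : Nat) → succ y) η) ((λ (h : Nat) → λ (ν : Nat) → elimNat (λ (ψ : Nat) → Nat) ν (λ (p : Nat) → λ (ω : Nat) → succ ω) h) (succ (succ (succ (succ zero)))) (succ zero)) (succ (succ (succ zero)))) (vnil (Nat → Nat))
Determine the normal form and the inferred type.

normal form:
  λ (ξ : Vec (Eq Nat (succ (succ (succ zero))) (succ (succ (succ zero)))) (succ (succ zero))) → vcons (Nat → Nat) zero (λ (μ : Nat) → succ (succ (succ (succ (succ (succ (succ (succ zero)))))))) (vnil (Nat → Nat))
the term's type:
  Vec (Eq Nat (succ (succ (succ zero))) (succ (succ (succ zero)))) (succ (succ zero)) → Vec (Nat → Nat) (succ zero)
observation: the term reaches its normal form after 27 normal-order steps.


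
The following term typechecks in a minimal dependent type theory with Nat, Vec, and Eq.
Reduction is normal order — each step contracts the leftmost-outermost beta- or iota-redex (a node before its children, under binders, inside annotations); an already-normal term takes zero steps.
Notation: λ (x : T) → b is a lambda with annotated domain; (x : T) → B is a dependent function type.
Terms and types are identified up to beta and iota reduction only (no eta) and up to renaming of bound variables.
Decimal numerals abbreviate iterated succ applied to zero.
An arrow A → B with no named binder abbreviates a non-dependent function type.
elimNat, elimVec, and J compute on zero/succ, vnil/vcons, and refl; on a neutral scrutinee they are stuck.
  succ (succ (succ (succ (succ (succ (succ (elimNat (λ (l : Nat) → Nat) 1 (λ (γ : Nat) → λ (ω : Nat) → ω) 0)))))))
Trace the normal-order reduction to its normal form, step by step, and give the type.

normal-order reduction sequence:
  succ (succ (succ (succ (succ (succ (succ (elimNat (λ (l : Nat) → Nat) 1 (λ (γ : Nat) → λ (ω : Nat) → ω) 0)))))))
  ~> 8
the term's type:
  Nat


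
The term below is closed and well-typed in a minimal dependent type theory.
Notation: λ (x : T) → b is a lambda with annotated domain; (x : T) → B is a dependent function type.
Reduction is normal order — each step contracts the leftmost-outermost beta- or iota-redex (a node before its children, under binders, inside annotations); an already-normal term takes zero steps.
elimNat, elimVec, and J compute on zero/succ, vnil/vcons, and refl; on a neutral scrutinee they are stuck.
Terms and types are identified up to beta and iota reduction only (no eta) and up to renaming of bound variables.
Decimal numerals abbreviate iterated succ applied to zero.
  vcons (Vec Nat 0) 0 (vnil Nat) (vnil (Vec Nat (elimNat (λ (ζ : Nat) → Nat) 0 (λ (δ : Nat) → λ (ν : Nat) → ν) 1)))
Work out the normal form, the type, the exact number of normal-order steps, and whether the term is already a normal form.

resulting normal form:
  vcons (Vec Nat 0) 0 (vnil Nat) (vnil (Vec Nat 0))
type:
  Vec (Vec Nat 0) 1
reduction steps (normal order): 4
already normal: no
first redex: an elimNat iota-redex


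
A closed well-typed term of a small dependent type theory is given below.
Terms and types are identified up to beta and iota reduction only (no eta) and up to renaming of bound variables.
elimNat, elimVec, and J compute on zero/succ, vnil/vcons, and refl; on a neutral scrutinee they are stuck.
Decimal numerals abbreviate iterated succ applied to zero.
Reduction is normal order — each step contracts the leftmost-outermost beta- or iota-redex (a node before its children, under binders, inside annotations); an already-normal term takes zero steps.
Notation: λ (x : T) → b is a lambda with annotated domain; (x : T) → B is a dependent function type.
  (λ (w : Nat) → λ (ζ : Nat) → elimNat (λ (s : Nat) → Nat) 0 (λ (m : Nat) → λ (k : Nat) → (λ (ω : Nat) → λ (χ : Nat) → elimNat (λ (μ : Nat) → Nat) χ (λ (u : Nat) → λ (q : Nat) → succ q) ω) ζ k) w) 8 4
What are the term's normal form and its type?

normal form:
  32
the term's type:
  Nat


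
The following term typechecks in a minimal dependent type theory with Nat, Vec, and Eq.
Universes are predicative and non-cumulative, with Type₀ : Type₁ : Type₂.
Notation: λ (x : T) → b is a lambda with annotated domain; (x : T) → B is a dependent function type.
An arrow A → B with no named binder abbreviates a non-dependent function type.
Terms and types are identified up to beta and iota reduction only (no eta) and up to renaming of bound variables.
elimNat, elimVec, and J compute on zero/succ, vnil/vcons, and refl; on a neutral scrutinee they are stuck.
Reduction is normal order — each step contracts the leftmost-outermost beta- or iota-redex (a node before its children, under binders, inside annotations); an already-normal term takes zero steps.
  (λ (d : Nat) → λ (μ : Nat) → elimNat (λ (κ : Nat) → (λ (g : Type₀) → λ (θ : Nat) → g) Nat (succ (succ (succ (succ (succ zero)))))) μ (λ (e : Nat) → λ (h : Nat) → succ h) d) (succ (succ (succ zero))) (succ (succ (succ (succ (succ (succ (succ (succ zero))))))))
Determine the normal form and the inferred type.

normal form:
  succ (succ (succ (succ (succ (succ (succ (succ (succ (succ (succ zero))))))))))
inferred type:
  Nat
observation: the first redex contracted is a beta-redex; the normal form is reached in 12 normal-order steps.


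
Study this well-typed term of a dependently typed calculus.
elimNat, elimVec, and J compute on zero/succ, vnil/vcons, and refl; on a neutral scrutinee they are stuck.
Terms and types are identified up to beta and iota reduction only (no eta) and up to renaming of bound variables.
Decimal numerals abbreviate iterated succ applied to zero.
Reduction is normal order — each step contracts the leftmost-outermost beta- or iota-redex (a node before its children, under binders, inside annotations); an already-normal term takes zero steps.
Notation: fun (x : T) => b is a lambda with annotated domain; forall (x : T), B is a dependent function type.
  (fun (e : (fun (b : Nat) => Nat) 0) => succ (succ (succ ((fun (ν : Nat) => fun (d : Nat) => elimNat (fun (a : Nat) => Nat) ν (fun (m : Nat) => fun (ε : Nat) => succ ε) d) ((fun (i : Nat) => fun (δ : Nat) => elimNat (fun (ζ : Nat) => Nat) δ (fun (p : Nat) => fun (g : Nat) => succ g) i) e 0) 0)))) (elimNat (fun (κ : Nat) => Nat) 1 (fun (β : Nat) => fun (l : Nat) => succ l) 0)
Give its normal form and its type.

normal form:
  4
inferred type:
  Nat
observation: normalization takes exactly 11 steps under the normal-order strategy.


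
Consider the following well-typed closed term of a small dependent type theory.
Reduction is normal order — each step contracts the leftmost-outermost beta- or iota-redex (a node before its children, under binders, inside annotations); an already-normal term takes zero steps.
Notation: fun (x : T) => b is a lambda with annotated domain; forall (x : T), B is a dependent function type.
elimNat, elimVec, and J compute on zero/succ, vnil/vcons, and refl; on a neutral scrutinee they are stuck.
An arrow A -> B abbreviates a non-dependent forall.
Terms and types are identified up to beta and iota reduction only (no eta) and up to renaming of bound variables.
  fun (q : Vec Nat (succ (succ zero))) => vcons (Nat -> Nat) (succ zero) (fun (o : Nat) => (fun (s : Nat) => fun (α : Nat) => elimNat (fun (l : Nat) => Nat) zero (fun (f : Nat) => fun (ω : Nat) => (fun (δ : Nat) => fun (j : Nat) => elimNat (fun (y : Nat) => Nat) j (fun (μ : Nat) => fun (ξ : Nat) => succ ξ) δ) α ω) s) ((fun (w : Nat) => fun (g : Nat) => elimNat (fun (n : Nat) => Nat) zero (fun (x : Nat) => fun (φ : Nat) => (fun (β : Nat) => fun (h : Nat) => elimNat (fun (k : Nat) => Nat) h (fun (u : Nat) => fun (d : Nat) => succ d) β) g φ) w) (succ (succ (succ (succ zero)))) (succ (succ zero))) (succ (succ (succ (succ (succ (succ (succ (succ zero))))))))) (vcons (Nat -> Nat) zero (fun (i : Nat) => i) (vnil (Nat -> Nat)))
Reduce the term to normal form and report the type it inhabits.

reduced normal form:
  fun (q : Vec Nat (succ (succ zero))) => vcons (Nat -> Nat) (succ zero) (fun (o : Nat) => succ (succ (succ (succ (succ (succ (succ (succ (succ (succ (succ (succ (succ (succ (succ (succ (succ (succ (succ (succ (succ (succ (succ (succ (succ (succ (succ (succ (succ (succ (succ (succ (succ (succ (succ (succ (succ (succ (succ (succ (succ (succ (succ (succ (succ (succ (succ (succ (succ (succ (succ (succ (succ (succ (succ (succ (succ (succ (succ (succ (succ (succ (succ (succ zero)))))))))))))))))))))))))))))))))))))))))))))))))))))))))))))))) (vcons (Nat -> Nat) zero (fun (s : Nat) => s) (vnil (Nat -> Nat)))
the term's type:
  Vec Nat (succ (succ zero)) -> Vec (Nat -> Nat) (succ (succ zero))
observation: the term reaches its normal form after 105 normal-order steps.


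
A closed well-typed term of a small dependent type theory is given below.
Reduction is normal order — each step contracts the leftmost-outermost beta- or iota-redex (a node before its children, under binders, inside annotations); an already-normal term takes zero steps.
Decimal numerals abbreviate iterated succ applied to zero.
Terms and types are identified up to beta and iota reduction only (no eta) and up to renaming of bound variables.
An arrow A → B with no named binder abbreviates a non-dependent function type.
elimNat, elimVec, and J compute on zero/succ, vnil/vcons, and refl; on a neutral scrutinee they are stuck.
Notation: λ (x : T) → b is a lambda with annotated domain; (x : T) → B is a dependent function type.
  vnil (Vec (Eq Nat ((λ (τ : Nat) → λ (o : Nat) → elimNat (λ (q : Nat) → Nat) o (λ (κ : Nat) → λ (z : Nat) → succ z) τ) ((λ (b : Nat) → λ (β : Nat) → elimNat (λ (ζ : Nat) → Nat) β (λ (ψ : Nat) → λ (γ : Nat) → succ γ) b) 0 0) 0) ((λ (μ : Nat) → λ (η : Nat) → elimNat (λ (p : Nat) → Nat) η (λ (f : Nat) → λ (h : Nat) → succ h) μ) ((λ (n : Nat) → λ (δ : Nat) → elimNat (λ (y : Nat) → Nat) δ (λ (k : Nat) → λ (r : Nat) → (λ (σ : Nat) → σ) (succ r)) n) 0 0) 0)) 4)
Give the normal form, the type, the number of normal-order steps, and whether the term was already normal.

reduced normal form:
  vnil (Vec (Eq Nat 0 0) 4)
the term's type:
  Vec (Vec (Eq Nat 0 0) 4) 0
normal-order step count: 12
already normal: no
first redex: a beta-redex


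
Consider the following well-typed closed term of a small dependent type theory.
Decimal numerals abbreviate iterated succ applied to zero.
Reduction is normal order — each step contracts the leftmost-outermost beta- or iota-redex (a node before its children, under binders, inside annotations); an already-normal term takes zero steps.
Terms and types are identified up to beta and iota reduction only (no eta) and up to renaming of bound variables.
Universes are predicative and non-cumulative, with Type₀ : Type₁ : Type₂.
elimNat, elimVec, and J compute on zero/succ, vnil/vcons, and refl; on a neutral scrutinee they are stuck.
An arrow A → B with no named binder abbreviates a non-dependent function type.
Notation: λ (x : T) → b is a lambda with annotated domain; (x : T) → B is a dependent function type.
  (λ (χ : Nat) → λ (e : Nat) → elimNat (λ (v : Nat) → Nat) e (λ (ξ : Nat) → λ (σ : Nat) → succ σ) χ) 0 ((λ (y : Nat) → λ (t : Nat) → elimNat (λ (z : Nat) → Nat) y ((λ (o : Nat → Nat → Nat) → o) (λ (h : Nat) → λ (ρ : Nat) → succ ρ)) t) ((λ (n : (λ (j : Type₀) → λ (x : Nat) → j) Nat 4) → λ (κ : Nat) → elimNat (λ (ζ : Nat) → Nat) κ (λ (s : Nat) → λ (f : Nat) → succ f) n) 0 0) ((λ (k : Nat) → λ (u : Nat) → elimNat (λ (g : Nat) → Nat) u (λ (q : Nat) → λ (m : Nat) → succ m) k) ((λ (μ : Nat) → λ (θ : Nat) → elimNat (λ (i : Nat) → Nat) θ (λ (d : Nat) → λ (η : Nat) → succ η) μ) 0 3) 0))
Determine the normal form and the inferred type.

resulting normal form:
  3
type:
  Nat
observation: contracting a beta-redex first, the term normalizes in 34 steps.
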